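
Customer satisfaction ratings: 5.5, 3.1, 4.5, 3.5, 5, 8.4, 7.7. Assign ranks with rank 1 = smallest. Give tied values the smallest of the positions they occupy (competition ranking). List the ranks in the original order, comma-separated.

5, 1, 3, 2, 4, 7, 6

Sorted (ascending): 3.1, 3.5, 4.5, 5, 5.5, 7.7, 8.4
No ties — each value takes its position as its rank.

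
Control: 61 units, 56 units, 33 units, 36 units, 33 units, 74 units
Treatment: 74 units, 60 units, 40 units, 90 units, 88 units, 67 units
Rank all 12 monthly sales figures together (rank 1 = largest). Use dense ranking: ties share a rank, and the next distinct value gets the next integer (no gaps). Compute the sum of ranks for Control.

Sorted (descending): 90, 88, 74, 74, 67, 61, 60, 56, 40, 36, 33, 33
The 2 values of 74 share dense rank 3.
The 2 values of 33 share dense rank 10.
Remaining distinct values take the next consecutive integers.
Control values → pooled ranks: 61→5, 56→7, 33→10, 36→9, 33→10, 74→3
Rank sum = 5 + 7 + 10 + 9 + 10 + 3 = 44

44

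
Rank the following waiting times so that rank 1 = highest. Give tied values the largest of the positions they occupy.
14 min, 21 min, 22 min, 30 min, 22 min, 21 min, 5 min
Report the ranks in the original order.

6, 5, 3, 1, 3, 5, 7

Sorted (descending): 30, 22, 22, 21, 21, 14, 5
The 2 values of 22 occupy positions 2–3 → each gets rank 3.
The 2 values of 21 occupy positions 4–5 → each gets rank 5.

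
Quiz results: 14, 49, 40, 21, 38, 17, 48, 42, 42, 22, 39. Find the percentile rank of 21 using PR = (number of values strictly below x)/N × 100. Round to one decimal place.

18.2

N = 11.
Strictly below 21: 2. Equal to 21: 1.
PR = 2/11 × 100 = 18.2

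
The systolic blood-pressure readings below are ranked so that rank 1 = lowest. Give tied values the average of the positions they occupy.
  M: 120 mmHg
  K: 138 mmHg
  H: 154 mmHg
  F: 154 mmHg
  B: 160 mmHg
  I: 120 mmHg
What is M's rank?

1.5

Sorted (ascending): 120, 120, 138, 154, 154, 160
The 2 values of 120 occupy positions 1–2 → average rank (1+2)/2 = 1.5.
The 2 values of 154 occupy positions 4–5 → average rank (4+5)/2 = 4.5.
M has value 120 mmHg → rank 1.5.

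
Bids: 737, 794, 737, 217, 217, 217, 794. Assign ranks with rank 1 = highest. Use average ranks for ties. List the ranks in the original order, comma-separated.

Sorted (descending): 794, 794, 737, 737, 217, 217, 217
The 2 values of 794 occupy positions 1–2 → average rank (1+2)/2 = 1.5.
The 2 values of 737 occupy positions 3–4 → average rank (3+4)/2 = 3.5.
The 3 values of 217 occupy positions 5–7 → average rank 6.

3.5, 1.5, 3.5, 6, 6, 6, 1.5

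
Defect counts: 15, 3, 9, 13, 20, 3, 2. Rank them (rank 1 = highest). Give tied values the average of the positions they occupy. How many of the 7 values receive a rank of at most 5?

4

Sorted (descending): 20, 15, 13, 9, 3, 3, 2
The 2 values of 3 occupy positions 5–6 → average rank (5+6)/2 = 5.5.
Ranks ≤ 5: {1, 2, 3, 4} → 4 values.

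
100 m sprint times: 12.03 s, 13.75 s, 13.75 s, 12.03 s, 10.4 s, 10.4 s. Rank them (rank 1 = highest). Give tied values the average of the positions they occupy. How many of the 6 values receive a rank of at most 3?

Sorted (descending): 13.75, 13.75, 12.03, 12.03, 10.4, 10.4
The 2 values of 13.75 occupy positions 1–2 → average rank (1+2)/2 = 1.5.
The 2 values of 12.03 occupy positions 3–4 → average rank (3+4)/2 = 3.5.
The 2 values of 10.4 occupy positions 5–6 → average rank (5+6)/2 = 5.5.
Ranks ≤ 3: {1.5, 1.5} → 2 values.

2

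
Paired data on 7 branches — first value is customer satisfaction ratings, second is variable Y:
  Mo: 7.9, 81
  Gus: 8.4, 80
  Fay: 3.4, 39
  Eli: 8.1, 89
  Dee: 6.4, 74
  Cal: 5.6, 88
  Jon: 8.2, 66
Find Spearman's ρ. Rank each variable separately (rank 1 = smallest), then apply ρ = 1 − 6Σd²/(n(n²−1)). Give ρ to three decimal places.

Ranks of variable 1: 4, 7, 1, 5, 3, 2, 6
Ranks of variable 2: 5, 4, 1, 7, 3, 6, 2
d = r₁ − r₂: -1, 3, 0, -2, 0, -4, 4
d²: 1, 9, 0, 4, 0, 16, 16; Σd² = 46
ρ = 1 − 6·46/(7·48) = 1 − 276/336 = 0.179

0.179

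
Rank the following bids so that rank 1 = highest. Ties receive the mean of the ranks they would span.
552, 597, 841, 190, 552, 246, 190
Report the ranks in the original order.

Sorted (descending): 841, 597, 552, 552, 246, 190, 190
The 2 values of 552 occupy positions 3–4 → average rank (3+4)/2 = 3.5.
The 2 values of 190 occupy positions 6–7 → average rank (6+7)/2 = 6.5.

3.5, 2, 1, 6.5, 3.5, 5, 6.5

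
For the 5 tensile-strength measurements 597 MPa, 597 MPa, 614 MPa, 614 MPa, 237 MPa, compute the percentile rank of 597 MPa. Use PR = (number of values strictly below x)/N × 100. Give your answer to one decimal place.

N = 5.
Strictly below 597: 1. Equal to 597: 2.
PR = 1/5 × 100 = 20.0

20.0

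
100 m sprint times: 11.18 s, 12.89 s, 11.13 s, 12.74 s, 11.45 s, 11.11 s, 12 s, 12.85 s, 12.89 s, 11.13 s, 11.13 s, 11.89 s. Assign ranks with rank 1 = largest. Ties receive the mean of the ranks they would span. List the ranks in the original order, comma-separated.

Sorted (descending): 12.89, 12.89, 12.85, 12.74, 12, 11.89, 11.45, 11.18, 11.13, 11.13, 11.13, 11.11
The 2 values of 12.89 occupy positions 1–2 → average rank (1+2)/2 = 1.5.
The 3 values of 11.13 occupy positions 9–11 → average rank 10.

8, 1.5, 10, 4, 7, 12, 5, 3, 1.5, 10, 10, 6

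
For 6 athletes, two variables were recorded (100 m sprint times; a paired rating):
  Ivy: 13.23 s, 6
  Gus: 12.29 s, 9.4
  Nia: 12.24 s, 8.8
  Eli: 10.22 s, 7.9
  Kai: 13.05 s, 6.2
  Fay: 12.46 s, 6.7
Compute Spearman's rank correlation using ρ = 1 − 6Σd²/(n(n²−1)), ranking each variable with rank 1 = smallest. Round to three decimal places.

Ranks of variable 1: 6, 3, 2, 1, 5, 4
Ranks of variable 2: 1, 6, 5, 4, 2, 3
d = r₁ − r₂: 5, -3, -3, -3, 3, 1
d²: 25, 9, 9, 9, 9, 1; Σd² = 62
ρ = 1 − 6·62/(6·35) = 1 − 372/210 = -0.771

-0.771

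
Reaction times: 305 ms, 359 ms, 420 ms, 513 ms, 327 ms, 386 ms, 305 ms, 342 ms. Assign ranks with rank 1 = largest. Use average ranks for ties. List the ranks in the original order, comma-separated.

Sorted (descending): 513, 420, 386, 359, 342, 327, 305, 305
The 2 values of 305 occupy positions 7–8 → average rank (7+8)/2 = 7.5.

7.5, 4, 2, 1, 6, 3, 7.5, 5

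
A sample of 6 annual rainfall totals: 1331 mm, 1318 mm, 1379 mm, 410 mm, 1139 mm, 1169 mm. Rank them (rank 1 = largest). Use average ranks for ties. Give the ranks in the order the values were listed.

Sorted (descending): 1379, 1331, 1318, 1169, 1139, 410
No ties — each value takes its position as its rank.

2, 3, 1, 6, 5, 4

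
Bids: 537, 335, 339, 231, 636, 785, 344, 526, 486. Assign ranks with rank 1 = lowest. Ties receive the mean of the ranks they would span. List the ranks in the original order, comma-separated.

Sorted (ascending): 231, 335, 339, 344, 486, 526, 537, 636, 785
No ties — each value takes its position as its rank.

7, 2, 3, 1, 8, 9, 4, 6, 5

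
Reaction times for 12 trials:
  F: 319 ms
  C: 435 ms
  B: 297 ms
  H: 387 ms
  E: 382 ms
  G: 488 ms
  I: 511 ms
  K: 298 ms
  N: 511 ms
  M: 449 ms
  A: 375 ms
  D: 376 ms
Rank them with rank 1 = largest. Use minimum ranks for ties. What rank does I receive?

Sorted (descending): 511, 511, 488, 449, 435, 387, 382, 376, 375, 319, 298, 297
The 2 values of 511 occupy positions 1–2 → each gets rank 1.
I has value 511 ms → rank 1.

1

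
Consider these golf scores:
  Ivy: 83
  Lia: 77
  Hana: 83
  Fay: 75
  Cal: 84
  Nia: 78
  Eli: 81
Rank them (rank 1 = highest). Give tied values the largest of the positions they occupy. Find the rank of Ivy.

Sorted (descending): 84, 83, 83, 81, 78, 77, 75
The 2 values of 83 occupy positions 2–3 → each gets rank 3.
Ivy has value 83 → rank 3.

3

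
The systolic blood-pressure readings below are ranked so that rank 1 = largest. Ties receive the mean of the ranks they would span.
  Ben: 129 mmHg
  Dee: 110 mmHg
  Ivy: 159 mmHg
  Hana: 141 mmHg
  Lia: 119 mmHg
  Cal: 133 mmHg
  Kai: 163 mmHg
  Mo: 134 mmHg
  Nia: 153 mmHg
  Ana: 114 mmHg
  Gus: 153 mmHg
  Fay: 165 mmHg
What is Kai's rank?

2

Sorted (descending): 165, 163, 159, 153, 153, 141, 134, 133, 129, 119, 114, 110
The 2 values of 153 occupy positions 4–5 → average rank (4+5)/2 = 4.5.
Kai has value 163 mmHg → rank 2.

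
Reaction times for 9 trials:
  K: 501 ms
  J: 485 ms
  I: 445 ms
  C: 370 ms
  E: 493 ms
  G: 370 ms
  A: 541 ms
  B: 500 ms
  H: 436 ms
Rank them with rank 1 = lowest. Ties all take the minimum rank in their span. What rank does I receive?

Sorted (ascending): 370, 370, 436, 445, 485, 493, 500, 501, 541
The 2 values of 370 occupy positions 1–2 → each gets rank 1.
I has value 445 ms → rank 4.

4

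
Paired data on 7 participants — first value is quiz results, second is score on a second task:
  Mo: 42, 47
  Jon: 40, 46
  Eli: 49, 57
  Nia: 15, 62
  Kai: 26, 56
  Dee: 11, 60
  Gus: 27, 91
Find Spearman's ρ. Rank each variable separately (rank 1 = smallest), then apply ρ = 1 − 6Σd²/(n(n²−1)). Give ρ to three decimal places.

-0.464

Ranks of variable 1: 6, 5, 7, 2, 3, 1, 4
Ranks of variable 2: 2, 1, 4, 6, 3, 5, 7
d = r₁ − r₂: 4, 4, 3, -4, 0, -4, -3
d²: 16, 16, 9, 16, 0, 16, 9; Σd² = 82
ρ = 1 − 6·82/(7·48) = 1 − 492/336 = -0.464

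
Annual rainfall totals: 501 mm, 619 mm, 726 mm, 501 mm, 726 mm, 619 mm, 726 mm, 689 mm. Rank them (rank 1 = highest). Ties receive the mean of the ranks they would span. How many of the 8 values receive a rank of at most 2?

Sorted (descending): 726, 726, 726, 689, 619, 619, 501, 501
The 3 values of 726 occupy positions 1–3 → average rank 2.
The 2 values of 619 occupy positions 5–6 → average rank (5+6)/2 = 5.5.
The 2 values of 501 occupy positions 7–8 → average rank (7+8)/2 = 7.5.
Ranks ≤ 2: {2, 2, 2} → 3 values.

3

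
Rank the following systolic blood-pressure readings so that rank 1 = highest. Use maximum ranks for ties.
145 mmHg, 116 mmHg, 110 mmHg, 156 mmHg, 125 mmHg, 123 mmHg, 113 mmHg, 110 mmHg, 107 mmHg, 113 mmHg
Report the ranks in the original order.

2, 5, 9, 1, 3, 4, 7, 9, 10, 7

Sorted (descending): 156, 145, 125, 123, 116, 113, 113, 110, 110, 107
The 2 values of 113 occupy positions 6–7 → each gets rank 7.
The 2 values of 110 occupy positions 8–9 → each gets rank 9.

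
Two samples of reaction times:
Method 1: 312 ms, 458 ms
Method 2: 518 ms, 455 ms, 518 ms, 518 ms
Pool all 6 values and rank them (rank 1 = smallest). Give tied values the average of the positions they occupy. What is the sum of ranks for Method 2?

Sorted (ascending): 312, 455, 458, 518, 518, 518
The 3 values of 518 occupy positions 4–6 → average rank 5.
Method 2 values → pooled ranks: 518→5, 455→2, 518→5, 518→5
Rank sum = 5 + 2 + 5 + 5 = 17

17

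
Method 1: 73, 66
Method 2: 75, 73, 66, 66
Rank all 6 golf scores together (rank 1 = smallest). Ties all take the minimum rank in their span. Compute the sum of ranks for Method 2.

12

Sorted (ascending): 66, 66, 66, 73, 73, 75
The 3 values of 66 occupy positions 1–3 → each gets rank 1.
The 2 values of 73 occupy positions 4–5 → each gets rank 4.
Method 2 values → pooled ranks: 75→6, 73→4, 66→1, 66→1
Rank sum = 6 + 4 + 1 + 1 = 12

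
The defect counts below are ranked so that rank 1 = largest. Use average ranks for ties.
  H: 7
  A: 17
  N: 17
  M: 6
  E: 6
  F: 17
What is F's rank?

Sorted (descending): 17, 17, 17, 7, 6, 6
The 3 values of 17 occupy positions 1–3 → average rank 2.
The 2 values of 6 occupy positions 5–6 → average rank (5+6)/2 = 5.5.
F has value 17 → rank 2.

2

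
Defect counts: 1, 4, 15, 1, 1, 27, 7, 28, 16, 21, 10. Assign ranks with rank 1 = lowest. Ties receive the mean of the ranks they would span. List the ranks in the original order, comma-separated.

2, 4, 7, 2, 2, 10, 5, 11, 8, 9, 6

Sorted (ascending): 1, 1, 1, 4, 7, 10, 15, 16, 21, 27, 28
The 3 values of 1 occupy positions 1–3 → average rank 2.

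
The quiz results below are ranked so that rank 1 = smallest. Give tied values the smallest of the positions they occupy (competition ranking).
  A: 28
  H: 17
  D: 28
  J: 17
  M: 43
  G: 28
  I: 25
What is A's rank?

4

Sorted (ascending): 17, 17, 25, 28, 28, 28, 43
The 2 values of 17 occupy positions 1–2 → each gets rank 1.
The 3 values of 28 occupy positions 4–6 → each gets rank 4.
A has value 28 → rank 4.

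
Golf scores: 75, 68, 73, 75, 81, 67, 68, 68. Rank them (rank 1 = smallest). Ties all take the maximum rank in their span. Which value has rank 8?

81

Sorted (ascending): 67, 68, 68, 68, 73, 75, 75, 81
The 3 values of 68 occupy positions 2–4 → each gets rank 4.
The 2 values of 75 occupy positions 6–7 → each gets rank 7.
Rank 8 → value 81.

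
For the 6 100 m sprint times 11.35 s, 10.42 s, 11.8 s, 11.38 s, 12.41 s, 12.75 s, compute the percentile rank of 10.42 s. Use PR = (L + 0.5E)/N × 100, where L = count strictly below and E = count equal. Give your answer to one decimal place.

8.3

N = 6.
Strictly below 10.42: 0. Equal to 10.42: 1.
PR = (0 + 0.5·1)/6 × 100 = 8.3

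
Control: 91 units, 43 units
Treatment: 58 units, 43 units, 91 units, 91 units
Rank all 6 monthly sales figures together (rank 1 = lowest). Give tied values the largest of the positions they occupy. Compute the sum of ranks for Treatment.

Sorted (ascending): 43, 43, 58, 91, 91, 91
The 2 values of 43 occupy positions 1–2 → each gets rank 2.
The 3 values of 91 occupy positions 4–6 → each gets rank 6.
Treatment values → pooled ranks: 58→3, 43→2, 91→6, 91→6
Rank sum = 3 + 2 + 6 + 6 = 17

17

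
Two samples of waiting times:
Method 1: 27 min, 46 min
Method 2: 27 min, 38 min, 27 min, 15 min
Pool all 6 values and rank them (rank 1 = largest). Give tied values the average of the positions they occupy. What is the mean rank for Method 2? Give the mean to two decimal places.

4.00

Sorted (descending): 46, 38, 27, 27, 27, 15
The 3 values of 27 occupy positions 3–5 → average rank 4.
Method 2 values → pooled ranks: 27→4, 38→2, 27→4, 15→6
Mean rank = (4 + 2 + 4 + 6) / 4 = 4.00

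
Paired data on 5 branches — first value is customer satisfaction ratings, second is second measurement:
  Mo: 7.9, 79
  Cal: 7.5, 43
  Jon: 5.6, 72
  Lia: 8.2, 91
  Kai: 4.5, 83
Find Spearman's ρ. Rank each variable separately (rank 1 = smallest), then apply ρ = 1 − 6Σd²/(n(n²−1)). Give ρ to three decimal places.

0.300

Ranks of variable 1: 4, 3, 2, 5, 1
Ranks of variable 2: 3, 1, 2, 5, 4
d = r₁ − r₂: 1, 2, 0, 0, -3
d²: 1, 4, 0, 0, 9; Σd² = 14
ρ = 1 − 6·14/(5·24) = 1 − 84/120 = 0.300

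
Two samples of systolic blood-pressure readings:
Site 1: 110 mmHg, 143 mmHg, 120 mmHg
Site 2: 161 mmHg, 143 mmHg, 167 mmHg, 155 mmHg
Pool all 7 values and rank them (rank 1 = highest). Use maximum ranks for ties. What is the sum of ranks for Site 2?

11

Sorted (descending): 167, 161, 155, 143, 143, 120, 110
The 2 values of 143 occupy positions 4–5 → each gets rank 5.
Site 2 values → pooled ranks: 161→2, 143→5, 167→1, 155→3
Rank sum = 2 + 5 + 1 + 3 = 11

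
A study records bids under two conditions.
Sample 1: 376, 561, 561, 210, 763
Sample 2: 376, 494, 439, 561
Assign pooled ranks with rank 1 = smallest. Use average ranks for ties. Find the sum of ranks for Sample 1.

26.5

Sorted (ascending): 210, 376, 376, 439, 494, 561, 561, 561, 763
The 2 values of 376 occupy positions 2–3 → average rank (2+3)/2 = 2.5.
The 3 values of 561 occupy positions 6–8 → average rank 7.
Sample 1 values → pooled ranks: 376→2.5, 561→7, 561→7, 210→1, 763→9
Rank sum = 2.5 + 7 + 7 + 1 + 9 = 26.5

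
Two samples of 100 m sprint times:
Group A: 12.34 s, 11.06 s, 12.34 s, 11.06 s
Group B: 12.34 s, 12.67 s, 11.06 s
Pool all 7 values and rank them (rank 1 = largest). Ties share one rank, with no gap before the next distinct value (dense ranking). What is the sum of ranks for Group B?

6

Sorted (descending): 12.67, 12.34, 12.34, 12.34, 11.06, 11.06, 11.06
The 3 values of 12.34 share dense rank 2.
The 3 values of 11.06 share dense rank 3.
Remaining distinct values take the next consecutive integers.
Group B values → pooled ranks: 12.34→2, 12.67→1, 11.06→3
Rank sum = 2 + 1 + 3 = 6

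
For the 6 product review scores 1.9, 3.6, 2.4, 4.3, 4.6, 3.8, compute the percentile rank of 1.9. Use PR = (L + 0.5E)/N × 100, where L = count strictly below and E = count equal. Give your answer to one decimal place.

N = 6.
Strictly below 1.9: 0. Equal to 1.9: 1.
PR = (0 + 0.5·1)/6 × 100 = 8.3

8.3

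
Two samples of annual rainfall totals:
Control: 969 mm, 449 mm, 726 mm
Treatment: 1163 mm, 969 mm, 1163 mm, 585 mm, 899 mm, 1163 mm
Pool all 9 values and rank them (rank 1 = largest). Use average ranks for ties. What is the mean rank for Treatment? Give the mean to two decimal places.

Sorted (descending): 1163, 1163, 1163, 969, 969, 899, 726, 585, 449
The 3 values of 1163 occupy positions 1–3 → average rank 2.
The 2 values of 969 occupy positions 4–5 → average rank (4+5)/2 = 4.5.
Treatment values → pooled ranks: 1163→2, 969→4.5, 1163→2, 585→8, 899→6, 1163→2
Mean rank = (2 + 4.5 + 2 + 8 + 6 + 2) / 6 = 4.08

4.08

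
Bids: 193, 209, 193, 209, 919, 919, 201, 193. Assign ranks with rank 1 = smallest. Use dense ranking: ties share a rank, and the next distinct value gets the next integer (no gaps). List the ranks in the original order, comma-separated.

Sorted (ascending): 193, 193, 193, 201, 209, 209, 919, 919
The 3 values of 193 share dense rank 1.
The 2 values of 209 share dense rank 3.
The 2 values of 919 share dense rank 4.
Remaining distinct values take the next consecutive integers.

1, 3, 1, 3, 4, 4, 2, 1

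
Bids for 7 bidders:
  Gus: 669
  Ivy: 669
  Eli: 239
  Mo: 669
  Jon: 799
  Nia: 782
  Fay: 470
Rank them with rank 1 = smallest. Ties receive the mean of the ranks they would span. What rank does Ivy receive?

4

Sorted (ascending): 239, 470, 669, 669, 669, 782, 799
The 3 values of 669 occupy positions 3–5 → average rank 4.
Ivy has value 669 → rank 4.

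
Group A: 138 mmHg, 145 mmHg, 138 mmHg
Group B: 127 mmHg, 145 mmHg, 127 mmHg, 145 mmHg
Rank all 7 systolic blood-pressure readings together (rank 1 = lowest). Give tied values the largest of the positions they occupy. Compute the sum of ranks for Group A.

Sorted (ascending): 127, 127, 138, 138, 145, 145, 145
The 2 values of 127 occupy positions 1–2 → each gets rank 2.
The 2 values of 138 occupy positions 3–4 → each gets rank 4.
The 3 values of 145 occupy positions 5–7 → each gets rank 7.
Group A values → pooled ranks: 138→4, 145→7, 138→4
Rank sum = 4 + 7 + 4 = 15

15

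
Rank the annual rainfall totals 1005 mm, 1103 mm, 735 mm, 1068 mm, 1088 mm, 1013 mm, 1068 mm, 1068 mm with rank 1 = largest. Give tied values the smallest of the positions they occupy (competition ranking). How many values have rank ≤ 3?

Sorted (descending): 1103, 1088, 1068, 1068, 1068, 1013, 1005, 735
The 3 values of 1068 occupy positions 3–5 → each gets rank 3.
Ranks ≤ 3: {1, 2, 3, 3, 3} → 5 values.

5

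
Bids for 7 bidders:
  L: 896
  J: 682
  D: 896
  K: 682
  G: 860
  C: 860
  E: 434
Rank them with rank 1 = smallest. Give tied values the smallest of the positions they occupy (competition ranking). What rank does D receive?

Sorted (ascending): 434, 682, 682, 860, 860, 896, 896
The 2 values of 682 occupy positions 2–3 → each gets rank 2.
The 2 values of 860 occupy positions 4–5 → each gets rank 4.
The 2 values of 896 occupy positions 6–7 → each gets rank 6.
D has value 896 → rank 6.

6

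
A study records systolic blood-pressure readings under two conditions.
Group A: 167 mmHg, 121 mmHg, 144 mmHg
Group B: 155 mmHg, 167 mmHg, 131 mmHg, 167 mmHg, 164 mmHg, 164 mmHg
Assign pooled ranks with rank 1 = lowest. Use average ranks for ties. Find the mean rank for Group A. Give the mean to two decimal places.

Sorted (ascending): 121, 131, 144, 155, 164, 164, 167, 167, 167
The 2 values of 164 occupy positions 5–6 → average rank (5+6)/2 = 5.5.
The 3 values of 167 occupy positions 7–9 → average rank 8.
Group A values → pooled ranks: 167→8, 121→1, 144→3
Mean rank = (8 + 1 + 3) / 3 = 4.00

4.00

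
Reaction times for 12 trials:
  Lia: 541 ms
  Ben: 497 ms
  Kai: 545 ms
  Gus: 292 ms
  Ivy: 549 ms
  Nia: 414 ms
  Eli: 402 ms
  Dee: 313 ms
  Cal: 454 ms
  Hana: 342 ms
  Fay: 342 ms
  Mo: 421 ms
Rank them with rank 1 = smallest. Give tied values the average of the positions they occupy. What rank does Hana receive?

3.5

Sorted (ascending): 292, 313, 342, 342, 402, 414, 421, 454, 497, 541, 545, 549
The 2 values of 342 occupy positions 3–4 → average rank (3+4)/2 = 3.5.
Hana has value 342 ms → rank 3.5.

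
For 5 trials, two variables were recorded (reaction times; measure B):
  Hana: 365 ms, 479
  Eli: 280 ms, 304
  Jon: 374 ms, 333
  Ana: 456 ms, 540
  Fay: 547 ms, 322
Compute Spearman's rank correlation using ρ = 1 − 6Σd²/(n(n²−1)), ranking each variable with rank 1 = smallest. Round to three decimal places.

Ranks of variable 1: 2, 1, 3, 4, 5
Ranks of variable 2: 4, 1, 3, 5, 2
d = r₁ − r₂: -2, 0, 0, -1, 3
d²: 4, 0, 0, 1, 9; Σd² = 14
ρ = 1 − 6·14/(5·24) = 1 − 84/120 = 0.300

0.300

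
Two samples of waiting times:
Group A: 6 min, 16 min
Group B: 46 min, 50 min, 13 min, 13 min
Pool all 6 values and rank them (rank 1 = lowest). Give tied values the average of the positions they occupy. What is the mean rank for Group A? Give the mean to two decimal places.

2.50

Sorted (ascending): 6, 13, 13, 16, 46, 50
The 2 values of 13 occupy positions 2–3 → average rank (2+3)/2 = 2.5.
Group A values → pooled ranks: 6→1, 16→4
Mean rank = (1 + 4) / 2 = 2.50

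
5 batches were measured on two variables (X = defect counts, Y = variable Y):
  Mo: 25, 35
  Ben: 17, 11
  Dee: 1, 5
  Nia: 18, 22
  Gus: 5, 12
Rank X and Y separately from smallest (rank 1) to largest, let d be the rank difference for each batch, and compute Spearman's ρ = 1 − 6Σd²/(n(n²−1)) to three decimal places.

0.900

Ranks of variable 1: 5, 3, 1, 4, 2
Ranks of variable 2: 5, 2, 1, 4, 3
d = r₁ − r₂: 0, 1, 0, 0, -1
d²: 0, 1, 0, 0, 1; Σd² = 2
ρ = 1 − 6·2/(5·24) = 1 − 12/120 = 0.900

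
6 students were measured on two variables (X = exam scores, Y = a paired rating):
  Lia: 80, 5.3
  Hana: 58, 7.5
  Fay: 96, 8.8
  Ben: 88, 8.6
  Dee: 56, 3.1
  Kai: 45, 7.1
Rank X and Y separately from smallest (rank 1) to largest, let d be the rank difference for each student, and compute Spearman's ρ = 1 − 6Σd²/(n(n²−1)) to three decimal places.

Ranks of variable 1: 4, 3, 6, 5, 2, 1
Ranks of variable 2: 2, 4, 6, 5, 1, 3
d = r₁ − r₂: 2, -1, 0, 0, 1, -2
d²: 4, 1, 0, 0, 1, 4; Σd² = 10
ρ = 1 − 6·10/(6·35) = 1 − 60/210 = 0.714

0.714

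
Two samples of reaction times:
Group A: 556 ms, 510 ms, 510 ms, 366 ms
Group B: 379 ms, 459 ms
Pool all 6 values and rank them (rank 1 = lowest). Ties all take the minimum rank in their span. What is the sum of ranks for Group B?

Sorted (ascending): 366, 379, 459, 510, 510, 556
The 2 values of 510 occupy positions 4–5 → each gets rank 4.
Group B values → pooled ranks: 379→2, 459→3
Rank sum = 2 + 3 = 5

5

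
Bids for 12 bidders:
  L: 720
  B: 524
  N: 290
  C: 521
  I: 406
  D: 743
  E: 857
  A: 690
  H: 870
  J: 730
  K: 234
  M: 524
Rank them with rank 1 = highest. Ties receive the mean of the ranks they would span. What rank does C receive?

Sorted (descending): 870, 857, 743, 730, 720, 690, 524, 524, 521, 406, 290, 234
The 2 values of 524 occupy positions 7–8 → average rank (7+8)/2 = 7.5.
C has value 521 → rank 9.

9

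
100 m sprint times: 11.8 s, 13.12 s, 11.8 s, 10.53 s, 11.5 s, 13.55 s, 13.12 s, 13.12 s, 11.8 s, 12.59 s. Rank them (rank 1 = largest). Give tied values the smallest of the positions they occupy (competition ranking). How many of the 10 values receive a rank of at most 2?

Sorted (descending): 13.55, 13.12, 13.12, 13.12, 12.59, 11.8, 11.8, 11.8, 11.5, 10.53
The 3 values of 13.12 occupy positions 2–4 → each gets rank 2.
The 3 values of 11.8 occupy positions 6–8 → each gets rank 6.
Ranks ≤ 2: {1, 2, 2, 2} → 4 values.

4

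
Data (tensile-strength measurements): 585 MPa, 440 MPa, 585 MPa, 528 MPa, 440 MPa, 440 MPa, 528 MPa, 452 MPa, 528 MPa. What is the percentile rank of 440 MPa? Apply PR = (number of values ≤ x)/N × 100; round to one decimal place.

N = 9.
Strictly below 440: 0. Equal to 440: 3.
PR = 3/9 × 100 = 33.3

33.3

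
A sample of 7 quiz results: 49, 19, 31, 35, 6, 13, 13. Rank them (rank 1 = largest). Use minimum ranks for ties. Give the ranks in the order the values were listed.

Sorted (descending): 49, 35, 31, 19, 13, 13, 6
The 2 values of 13 occupy positions 5–6 → each gets rank 5.

1, 4, 3, 2, 7, 5, 5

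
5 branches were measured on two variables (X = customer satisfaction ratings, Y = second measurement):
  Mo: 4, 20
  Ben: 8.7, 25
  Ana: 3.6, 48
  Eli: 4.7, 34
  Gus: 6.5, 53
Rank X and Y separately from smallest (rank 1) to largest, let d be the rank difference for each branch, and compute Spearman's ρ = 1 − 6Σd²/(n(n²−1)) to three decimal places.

Ranks of variable 1: 2, 5, 1, 3, 4
Ranks of variable 2: 1, 2, 4, 3, 5
d = r₁ − r₂: 1, 3, -3, 0, -1
d²: 1, 9, 9, 0, 1; Σd² = 20
ρ = 1 − 6·20/(5·24) = 1 − 120/120 = 0.000

0.000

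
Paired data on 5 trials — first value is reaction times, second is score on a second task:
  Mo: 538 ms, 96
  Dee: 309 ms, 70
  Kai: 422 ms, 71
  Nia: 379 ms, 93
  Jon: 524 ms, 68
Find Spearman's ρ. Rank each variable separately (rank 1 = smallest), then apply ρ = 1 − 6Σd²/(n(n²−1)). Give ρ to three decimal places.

Ranks of variable 1: 5, 1, 3, 2, 4
Ranks of variable 2: 5, 2, 3, 4, 1
d = r₁ − r₂: 0, -1, 0, -2, 3
d²: 0, 1, 0, 4, 9; Σd² = 14
ρ = 1 − 6·14/(5·24) = 1 − 84/120 = 0.300

0.300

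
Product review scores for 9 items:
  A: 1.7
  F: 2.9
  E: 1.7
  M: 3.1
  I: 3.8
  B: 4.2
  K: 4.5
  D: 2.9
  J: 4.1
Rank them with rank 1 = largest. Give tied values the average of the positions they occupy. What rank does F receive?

Sorted (descending): 4.5, 4.2, 4.1, 3.8, 3.1, 2.9, 2.9, 1.7, 1.7
The 2 values of 2.9 occupy positions 6–7 → average rank (6+7)/2 = 6.5.
The 2 values of 1.7 occupy positions 8–9 → average rank (8+9)/2 = 8.5.
F has value 2.9 → rank 6.5.

6.5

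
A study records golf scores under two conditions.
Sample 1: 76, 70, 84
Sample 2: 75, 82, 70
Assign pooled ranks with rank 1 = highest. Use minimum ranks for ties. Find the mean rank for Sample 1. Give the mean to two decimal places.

Sorted (descending): 84, 82, 76, 75, 70, 70
The 2 values of 70 occupy positions 5–6 → each gets rank 5.
Sample 1 values → pooled ranks: 76→3, 70→5, 84→1
Mean rank = (3 + 5 + 1) / 3 = 3.00

3.00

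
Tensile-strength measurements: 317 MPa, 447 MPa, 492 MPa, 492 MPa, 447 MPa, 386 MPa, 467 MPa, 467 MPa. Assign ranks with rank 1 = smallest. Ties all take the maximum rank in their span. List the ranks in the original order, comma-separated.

1, 4, 8, 8, 4, 2, 6, 6

Sorted (ascending): 317, 386, 447, 447, 467, 467, 492, 492
The 2 values of 447 occupy positions 3–4 → each gets rank 4.
The 2 values of 467 occupy positions 5–6 → each gets rank 6.
The 2 values of 492 occupy positions 7–8 → each gets rank 8.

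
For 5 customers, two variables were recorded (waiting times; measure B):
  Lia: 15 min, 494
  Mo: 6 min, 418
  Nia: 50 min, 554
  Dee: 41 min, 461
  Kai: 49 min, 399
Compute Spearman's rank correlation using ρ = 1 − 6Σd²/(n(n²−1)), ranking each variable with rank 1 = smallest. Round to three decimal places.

Ranks of variable 1: 2, 1, 5, 3, 4
Ranks of variable 2: 4, 2, 5, 3, 1
d = r₁ − r₂: -2, -1, 0, 0, 3
d²: 4, 1, 0, 0, 9; Σd² = 14
ρ = 1 − 6·14/(5·24) = 1 − 84/120 = 0.300

0.300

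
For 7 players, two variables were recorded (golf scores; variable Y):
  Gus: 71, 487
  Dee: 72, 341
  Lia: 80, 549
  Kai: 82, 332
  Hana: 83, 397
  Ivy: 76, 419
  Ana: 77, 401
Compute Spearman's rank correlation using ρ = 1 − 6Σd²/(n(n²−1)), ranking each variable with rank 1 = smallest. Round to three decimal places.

-0.321

Ranks of variable 1: 1, 2, 5, 6, 7, 3, 4
Ranks of variable 2: 6, 2, 7, 1, 3, 5, 4
d = r₁ − r₂: -5, 0, -2, 5, 4, -2, 0
d²: 25, 0, 4, 25, 16, 4, 0; Σd² = 74
ρ = 1 − 6·74/(7·48) = 1 − 444/336 = -0.321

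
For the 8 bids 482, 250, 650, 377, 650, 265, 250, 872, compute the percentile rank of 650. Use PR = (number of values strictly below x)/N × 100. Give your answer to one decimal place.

N = 8.
Strictly below 650: 5. Equal to 650: 2.
PR = 5/8 × 100 = 62.5

62.5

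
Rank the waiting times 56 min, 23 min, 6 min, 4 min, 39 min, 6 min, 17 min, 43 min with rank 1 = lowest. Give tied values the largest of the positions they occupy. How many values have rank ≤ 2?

1

Sorted (ascending): 4, 6, 6, 17, 23, 39, 43, 56
The 2 values of 6 occupy positions 2–3 → each gets rank 3.
Ranks ≤ 2: {1} → 1 value.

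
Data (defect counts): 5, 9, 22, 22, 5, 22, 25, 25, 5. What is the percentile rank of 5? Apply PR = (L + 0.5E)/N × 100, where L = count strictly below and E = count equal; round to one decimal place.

N = 9.
Strictly below 5: 0. Equal to 5: 3.
PR = (0 + 0.5·3)/9 × 100 = 16.7

16.7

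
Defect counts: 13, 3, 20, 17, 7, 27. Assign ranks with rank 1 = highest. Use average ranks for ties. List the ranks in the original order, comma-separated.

Sorted (descending): 27, 20, 17, 13, 7, 3
No ties — each value takes its position as its rank.

4, 6, 2, 3, 5, 1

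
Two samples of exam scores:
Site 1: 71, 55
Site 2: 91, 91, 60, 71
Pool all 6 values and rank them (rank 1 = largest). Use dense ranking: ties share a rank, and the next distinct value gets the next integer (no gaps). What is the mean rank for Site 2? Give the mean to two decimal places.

Sorted (descending): 91, 91, 71, 71, 60, 55
The 2 values of 91 share dense rank 1.
The 2 values of 71 share dense rank 2.
Remaining distinct values take the next consecutive integers.
Site 2 values → pooled ranks: 91→1, 91→1, 60→3, 71→2
Mean rank = (1 + 1 + 3 + 2) / 4 = 1.75

1.75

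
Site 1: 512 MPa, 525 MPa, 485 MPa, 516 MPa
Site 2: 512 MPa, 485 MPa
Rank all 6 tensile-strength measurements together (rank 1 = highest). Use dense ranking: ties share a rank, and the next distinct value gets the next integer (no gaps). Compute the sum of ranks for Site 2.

7

Sorted (descending): 525, 516, 512, 512, 485, 485
The 2 values of 512 share dense rank 3.
The 2 values of 485 share dense rank 4.
Remaining distinct values take the next consecutive integers.
Site 2 values → pooled ranks: 512→3, 485→4
Rank sum = 3 + 4 = 7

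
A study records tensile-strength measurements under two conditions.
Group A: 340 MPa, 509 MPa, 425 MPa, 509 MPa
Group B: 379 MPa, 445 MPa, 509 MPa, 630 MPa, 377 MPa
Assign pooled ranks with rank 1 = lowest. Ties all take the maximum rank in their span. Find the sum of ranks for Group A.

Sorted (ascending): 340, 377, 379, 425, 445, 509, 509, 509, 630
The 3 values of 509 occupy positions 6–8 → each gets rank 8.
Group A values → pooled ranks: 340→1, 509→8, 425→4, 509→8
Rank sum = 1 + 8 + 4 + 8 = 21

21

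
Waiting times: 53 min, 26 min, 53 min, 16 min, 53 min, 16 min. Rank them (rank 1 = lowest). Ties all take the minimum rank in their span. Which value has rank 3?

Sorted (ascending): 16, 16, 26, 53, 53, 53
The 2 values of 16 occupy positions 1–2 → each gets rank 1.
The 3 values of 53 occupy positions 4–6 → each gets rank 4.
Rank 3 → value 26.

26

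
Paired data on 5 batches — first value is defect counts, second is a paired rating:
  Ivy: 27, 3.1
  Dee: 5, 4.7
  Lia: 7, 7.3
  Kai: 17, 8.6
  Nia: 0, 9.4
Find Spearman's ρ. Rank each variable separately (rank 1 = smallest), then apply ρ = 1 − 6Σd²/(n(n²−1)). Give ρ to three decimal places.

-0.600

Ranks of variable 1: 5, 2, 3, 4, 1
Ranks of variable 2: 1, 2, 3, 4, 5
d = r₁ − r₂: 4, 0, 0, 0, -4
d²: 16, 0, 0, 0, 16; Σd² = 32
ρ = 1 − 6·32/(5·24) = 1 − 192/120 = -0.600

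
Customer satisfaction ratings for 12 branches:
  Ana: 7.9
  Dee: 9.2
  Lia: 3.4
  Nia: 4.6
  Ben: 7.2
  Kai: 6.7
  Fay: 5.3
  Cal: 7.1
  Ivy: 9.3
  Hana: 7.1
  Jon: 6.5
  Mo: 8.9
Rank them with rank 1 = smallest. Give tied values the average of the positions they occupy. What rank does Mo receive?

10

Sorted (ascending): 3.4, 4.6, 5.3, 6.5, 6.7, 7.1, 7.1, 7.2, 7.9, 8.9, 9.2, 9.3
The 2 values of 7.1 occupy positions 6–7 → average rank (6+7)/2 = 6.5.
Mo has value 8.9 → rank 10.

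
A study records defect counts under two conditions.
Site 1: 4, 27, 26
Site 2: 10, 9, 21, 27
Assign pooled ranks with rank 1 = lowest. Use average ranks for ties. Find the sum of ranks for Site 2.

15.5

Sorted (ascending): 4, 9, 10, 21, 26, 27, 27
The 2 values of 27 occupy positions 6–7 → average rank (6+7)/2 = 6.5.
Site 2 values → pooled ranks: 10→3, 9→2, 21→4, 27→6.5
Rank sum = 3 + 2 + 4 + 6.5 = 15.5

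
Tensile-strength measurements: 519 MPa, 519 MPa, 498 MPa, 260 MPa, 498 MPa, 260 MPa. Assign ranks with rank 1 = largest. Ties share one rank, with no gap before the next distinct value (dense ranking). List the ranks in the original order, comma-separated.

Sorted (descending): 519, 519, 498, 498, 260, 260
The 2 values of 519 share dense rank 1.
The 2 values of 498 share dense rank 2.
The 2 values of 260 share dense rank 3.

1, 1, 2, 3, 2, 3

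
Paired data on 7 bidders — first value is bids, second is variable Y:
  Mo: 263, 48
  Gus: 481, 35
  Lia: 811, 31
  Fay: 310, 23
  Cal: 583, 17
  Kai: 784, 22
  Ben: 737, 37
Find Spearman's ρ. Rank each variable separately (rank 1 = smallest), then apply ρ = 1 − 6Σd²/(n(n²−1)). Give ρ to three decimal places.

-0.357

Ranks of variable 1: 1, 3, 7, 2, 4, 6, 5
Ranks of variable 2: 7, 5, 4, 3, 1, 2, 6
d = r₁ − r₂: -6, -2, 3, -1, 3, 4, -1
d²: 36, 4, 9, 1, 9, 16, 1; Σd² = 76
ρ = 1 − 6·76/(7·48) = 1 − 456/336 = -0.357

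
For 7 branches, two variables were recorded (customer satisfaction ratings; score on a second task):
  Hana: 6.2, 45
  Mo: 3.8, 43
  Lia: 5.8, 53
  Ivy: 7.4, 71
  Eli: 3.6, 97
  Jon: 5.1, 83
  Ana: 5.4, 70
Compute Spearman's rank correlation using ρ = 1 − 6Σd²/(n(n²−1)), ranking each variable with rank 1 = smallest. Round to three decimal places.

Ranks of variable 1: 6, 2, 5, 7, 1, 3, 4
Ranks of variable 2: 2, 1, 3, 5, 7, 6, 4
d = r₁ − r₂: 4, 1, 2, 2, -6, -3, 0
d²: 16, 1, 4, 4, 36, 9, 0; Σd² = 70
ρ = 1 − 6·70/(7·48) = 1 − 420/336 = -0.250

-0.250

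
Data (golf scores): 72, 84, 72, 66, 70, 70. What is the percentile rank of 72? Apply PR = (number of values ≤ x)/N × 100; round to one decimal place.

N = 6.
Strictly below 72: 3. Equal to 72: 2.
PR = 5/6 × 100 = 83.3

83.3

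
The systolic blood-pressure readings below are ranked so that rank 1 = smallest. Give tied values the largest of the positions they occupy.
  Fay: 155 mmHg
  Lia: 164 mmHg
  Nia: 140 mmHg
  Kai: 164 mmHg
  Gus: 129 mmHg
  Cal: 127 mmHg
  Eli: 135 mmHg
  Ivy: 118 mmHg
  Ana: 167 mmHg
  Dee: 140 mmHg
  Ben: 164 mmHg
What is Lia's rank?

Sorted (ascending): 118, 127, 129, 135, 140, 140, 155, 164, 164, 164, 167
The 2 values of 140 occupy positions 5–6 → each gets rank 6.
The 3 values of 164 occupy positions 8–10 → each gets rank 10.
Lia has value 164 mmHg → rank 10.

10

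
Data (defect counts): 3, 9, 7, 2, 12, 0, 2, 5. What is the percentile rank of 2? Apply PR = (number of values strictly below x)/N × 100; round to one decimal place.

12.5

N = 8.
Strictly below 2: 1. Equal to 2: 2.
PR = 1/8 × 100 = 12.5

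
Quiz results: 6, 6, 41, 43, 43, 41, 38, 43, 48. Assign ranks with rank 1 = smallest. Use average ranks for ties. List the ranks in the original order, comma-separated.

Sorted (ascending): 6, 6, 38, 41, 41, 43, 43, 43, 48
The 2 values of 6 occupy positions 1–2 → average rank (1+2)/2 = 1.5.
The 2 values of 41 occupy positions 4–5 → average rank (4+5)/2 = 4.5.
The 3 values of 43 occupy positions 6–8 → average rank 7.

1.5, 1.5, 4.5, 7, 7, 4.5, 3, 7, 9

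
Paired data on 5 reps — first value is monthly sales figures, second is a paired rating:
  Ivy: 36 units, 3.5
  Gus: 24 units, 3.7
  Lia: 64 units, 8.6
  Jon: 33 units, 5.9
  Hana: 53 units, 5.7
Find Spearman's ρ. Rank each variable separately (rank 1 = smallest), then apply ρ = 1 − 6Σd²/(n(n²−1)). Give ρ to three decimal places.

0.500

Ranks of variable 1: 3, 1, 5, 2, 4
Ranks of variable 2: 1, 2, 5, 4, 3
d = r₁ − r₂: 2, -1, 0, -2, 1
d²: 4, 1, 0, 4, 1; Σd² = 10
ρ = 1 − 6·10/(5·24) = 1 − 60/120 = 0.500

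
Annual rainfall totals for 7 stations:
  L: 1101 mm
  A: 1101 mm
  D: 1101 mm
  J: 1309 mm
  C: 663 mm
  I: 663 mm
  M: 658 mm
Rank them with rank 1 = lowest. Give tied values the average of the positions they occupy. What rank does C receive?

Sorted (ascending): 658, 663, 663, 1101, 1101, 1101, 1309
The 2 values of 663 occupy positions 2–3 → average rank (2+3)/2 = 2.5.
The 3 values of 1101 occupy positions 4–6 → average rank 5.
C has value 663 mm → rank 2.5.

2.5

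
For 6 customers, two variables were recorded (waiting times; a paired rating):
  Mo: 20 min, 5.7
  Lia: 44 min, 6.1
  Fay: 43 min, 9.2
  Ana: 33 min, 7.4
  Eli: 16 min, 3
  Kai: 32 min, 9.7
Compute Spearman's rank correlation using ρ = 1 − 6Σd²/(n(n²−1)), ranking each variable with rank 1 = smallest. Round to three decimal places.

Ranks of variable 1: 2, 6, 5, 4, 1, 3
Ranks of variable 2: 2, 3, 5, 4, 1, 6
d = r₁ − r₂: 0, 3, 0, 0, 0, -3
d²: 0, 9, 0, 0, 0, 9; Σd² = 18
ρ = 1 − 6·18/(6·35) = 1 − 108/210 = 0.486

0.486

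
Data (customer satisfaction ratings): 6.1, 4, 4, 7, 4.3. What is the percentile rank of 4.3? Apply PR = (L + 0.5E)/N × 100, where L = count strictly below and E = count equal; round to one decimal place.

N = 5.
Strictly below 4.3: 2. Equal to 4.3: 1.
PR = (2 + 0.5·1)/5 × 100 = 50.0

50.0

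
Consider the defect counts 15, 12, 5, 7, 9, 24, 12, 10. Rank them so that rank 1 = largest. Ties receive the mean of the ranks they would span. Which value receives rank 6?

9

Sorted (descending): 24, 15, 12, 12, 10, 9, 7, 5
The 2 values of 12 occupy positions 3–4 → average rank (3+4)/2 = 3.5.
Rank 6 → value 9.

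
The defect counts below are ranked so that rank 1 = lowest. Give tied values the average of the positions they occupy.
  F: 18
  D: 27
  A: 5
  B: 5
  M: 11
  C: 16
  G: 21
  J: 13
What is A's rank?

Sorted (ascending): 5, 5, 11, 13, 16, 18, 21, 27
The 2 values of 5 occupy positions 1–2 → average rank (1+2)/2 = 1.5.
A has value 5 → rank 1.5.

1.5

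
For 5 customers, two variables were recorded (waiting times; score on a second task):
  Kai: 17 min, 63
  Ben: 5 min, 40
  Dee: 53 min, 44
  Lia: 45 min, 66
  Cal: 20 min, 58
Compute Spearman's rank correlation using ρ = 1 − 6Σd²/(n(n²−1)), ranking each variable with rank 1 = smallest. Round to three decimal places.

Ranks of variable 1: 2, 1, 5, 4, 3
Ranks of variable 2: 4, 1, 2, 5, 3
d = r₁ − r₂: -2, 0, 3, -1, 0
d²: 4, 0, 9, 1, 0; Σd² = 14
ρ = 1 − 6·14/(5·24) = 1 − 84/120 = 0.300

0.300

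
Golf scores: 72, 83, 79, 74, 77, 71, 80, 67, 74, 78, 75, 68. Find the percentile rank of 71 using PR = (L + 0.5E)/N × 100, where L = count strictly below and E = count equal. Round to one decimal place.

N = 12.
Strictly below 71: 2. Equal to 71: 1.
PR = (2 + 0.5·1)/12 × 100 = 20.8

20.8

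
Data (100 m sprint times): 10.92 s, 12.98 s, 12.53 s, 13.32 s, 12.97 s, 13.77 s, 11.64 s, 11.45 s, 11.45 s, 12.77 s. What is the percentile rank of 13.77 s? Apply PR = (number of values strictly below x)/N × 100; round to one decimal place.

N = 10.
Strictly below 13.77: 9. Equal to 13.77: 1.
PR = 9/10 × 100 = 90.0

90.0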